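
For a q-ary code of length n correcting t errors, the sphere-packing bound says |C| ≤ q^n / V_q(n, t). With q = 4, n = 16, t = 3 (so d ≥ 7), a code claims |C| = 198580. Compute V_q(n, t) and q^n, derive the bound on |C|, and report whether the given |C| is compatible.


V_q(n, t) = 16249, q^n = 4294967296, Hamming bound = 264321, |C| = 198580 ≤ bound (satisfied).

Step 1: Compute V_q(n, t) = Σ_{j=0}^3 C(n, j) (q−1)^j.
  j = 0: C(16,0)·(3)^0 = 1·1 = 1.
  j = 1: C(16,1)·(3)^1 = 16·3 = 48.
  j = 2: C(16,2)·(3)^2 = 120·9 = 1080.
  j = 3: C(16,3)·(3)^3 = 560·27 = 15120.
  V_q(n, t) = 1 + 48 + 1080 + 15120 = 16249.
Step 2: q^n = 4^16 = 4294967296.
Step 3: Hamming bound ⌊q^n / V_q(n,t)⌋ = ⌊4294967296/16249⌋ = 264321.
Step 4: Compare |C| = 198580 to 264321: satisfied.
The claimed |C| lies below the Hamming bound.


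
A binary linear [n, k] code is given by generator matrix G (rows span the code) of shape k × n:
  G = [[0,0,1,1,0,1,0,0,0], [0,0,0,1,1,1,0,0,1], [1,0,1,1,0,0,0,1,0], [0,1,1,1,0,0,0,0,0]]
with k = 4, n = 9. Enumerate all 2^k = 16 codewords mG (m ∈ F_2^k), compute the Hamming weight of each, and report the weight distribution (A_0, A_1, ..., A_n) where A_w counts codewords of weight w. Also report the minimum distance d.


Weight distribution: A_0 = 1, A_2 = 1, A_3 = 5, A_4 = 3, A_5 = 2, A_6 = 3, A_7 = 1. Minimum distance d = 2.

Enumerate all 2^4 = 16 messages m ∈ F_2^4.
For each, compute codeword c = mG in F_2^9, then tally its weight.
  m = 0000 → c = 000000000, weight = 0.
  m = 1000 → c = 001101000, weight = 3.
  m = 0100 → c = 000111001, weight = 4.
  m = 1100 → c = 001010001, weight = 3.
  m = 0010 → c = 101100010, weight = 4.
  m = 1010 → c = 100001010, weight = 3.
  m = 0110 → c = 101011011, weight = 6.
  m = 1110 → c = 100110011, weight = 5.
  m = 0001 → c = 011100000, weight = 3.
  m = 1001 → c = 010001000, weight = 2.
  m = 0101 → c = 011011001, weight = 5.
  m = 1101 → c = 010110001, weight = 4.
  m = 0011 → c = 110000010, weight = 3.
  m = 1011 → c = 111101010, weight = 6.
  m = 0111 → c = 110111011, weight = 7.
  m = 1111 → c = 111010011, weight = 6.
Tally weights:
  weight 0: 1 codewords.
  weight 2: 1 codewords.
  weight 3: 5 codewords.
  weight 4: 3 codewords.
  weight 5: 2 codewords.
  weight 6: 3 codewords.
  weight 7: 1 codewords.
Minimum distance d = smallest w > 0 with A_w > 0 = 2.
Sanity: Σ A_w = 16 = 2^4 = 16 ✓.


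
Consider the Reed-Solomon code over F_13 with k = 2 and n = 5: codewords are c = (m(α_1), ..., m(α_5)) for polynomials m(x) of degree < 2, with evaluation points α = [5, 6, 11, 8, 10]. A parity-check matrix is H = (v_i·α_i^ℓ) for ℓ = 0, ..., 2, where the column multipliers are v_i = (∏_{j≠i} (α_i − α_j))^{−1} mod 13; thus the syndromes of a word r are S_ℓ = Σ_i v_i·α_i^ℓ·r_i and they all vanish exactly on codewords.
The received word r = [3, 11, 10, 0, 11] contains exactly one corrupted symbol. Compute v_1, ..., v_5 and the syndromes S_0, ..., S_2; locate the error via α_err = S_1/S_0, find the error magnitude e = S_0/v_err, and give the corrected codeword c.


S = (4, 11, 1), error at position 2, error magnitude e = 9, c = [3, 2, 10, 0, 11].

Step 1: column multipliers v_i = (∏_{j≠i}(α_i − α_j))^{−1} mod 13.
  i = 1 (α = 5): (5−6)(5−11)(5−8)(5−10) = (−1)·(−6)·(−3)·(−5) = 90 ≡ 12, so v_1 = 12^{−1} = 12 (mod 13).
  i = 2 (α = 6): (6−5)(6−11)(6−8)(6−10) = 1·(−5)·(−2)·(−4) = −40 ≡ 12, so v_2 = 12^{−1} = 12 (mod 13).
  i = 3 (α = 11): (11−5)(11−6)(11−8)(11−10) = 6·5·3·1 = 90 ≡ 12, so v_3 = 12^{−1} = 12 (mod 13).
  i = 4 (α = 8): (8−5)(8−6)(8−11)(8−10) = 3·2·(−3)·(−2) = 36 ≡ 10, so v_4 = 10^{−1} = 4 (mod 13).
  i = 5 (α = 10): (10−5)(10−6)(10−11)(10−8) = 5·4·(−1)·2 = −40 ≡ 12, so v_5 = 12^{−1} = 12 (mod 13).
  v = [12, 12, 12, 4, 12].
Step 2: syndromes of r = [3, 11, 10, 0, 11] (all sums mod 13).
  S_0 = Σ v_i r_i = 12·3 + 12·11 + 12·10 + 4·0 + 12·11 = 420 ≡ 4.
  S_1 = Σ v_i α_i r_i = 12·5·3 + 12·6·11 + 12·11·10 + 4·8·0 + 12·10·11 = 3612 ≡ 11.
  α_i^2 mod 13 = [12, 10, 4, 12, 9].
  S_2 = Σ v_i α_i^2 r_i = 12·12·3 + 12·10·11 + 12·4·10 + 4·12·0 + 12·9·11 = 3420 ≡ 1.
  S = (4, 11, 1) ≠ 0, so r is not a codeword (an error is present).
Step 3: locate the error. For a single error e at position i, S_ℓ = v_i·e·α_i^ℓ, so α_err = S_1/S_0.
  S_0^{−1} = 4^{−1} = 10 (mod 13), so α_err = 11·10 = 110 ≡ 6 = α_2. Error position i = 2.
  Consistency check: S_2/S_1 = 1·6 = 6 ≡ 6 = α_err ✓ (single-error assumption holds).
Step 4: error magnitude e = S_0/v_2 = S_0·∏_{j≠2}(α_2 − α_j) = 4·12 = 48 ≡ 9 (mod 13).
Step 5: correct position 2: c_2 = r_2 − e = 11 − 9 ≡ 2 (mod 13). Hence c = [3, 2, 10, 0, 11].
  Check: interpolating c through the α_i gives m(x) = 8 + 12·x (degree < 2) with m(α_i) = c_i for every i, so c is indeed a codeword.


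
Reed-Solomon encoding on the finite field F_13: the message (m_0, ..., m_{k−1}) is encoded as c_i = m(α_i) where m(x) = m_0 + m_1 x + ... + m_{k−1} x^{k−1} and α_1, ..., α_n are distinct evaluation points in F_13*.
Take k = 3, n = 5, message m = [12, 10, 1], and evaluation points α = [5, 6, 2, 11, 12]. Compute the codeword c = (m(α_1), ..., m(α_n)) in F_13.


c = [9, 4, 10, 9, 3]

Message polynomial: m(x) = 12 + 10·x + 1·x^2 (mod 13).
For each evaluation point α_i, compute m(α_i) mod 13:
  α_1 = 5: Horner steps 1 → 2 → 9, so m(5) = 9.
  α_2 = 6: Horner steps 1 → 3 → 4, so m(6) = 4.
  α_3 = 2: Horner steps 1 → 12 → 10, so m(2) = 10.
  α_4 = 11: Horner steps 1 → 8 → 9, so m(11) = 9.
  α_5 = 12: Horner steps 1 → 9 → 3, so m(12) = 3.
Codeword c = [9, 4, 10, 9, 3] ∈ F_13^5.


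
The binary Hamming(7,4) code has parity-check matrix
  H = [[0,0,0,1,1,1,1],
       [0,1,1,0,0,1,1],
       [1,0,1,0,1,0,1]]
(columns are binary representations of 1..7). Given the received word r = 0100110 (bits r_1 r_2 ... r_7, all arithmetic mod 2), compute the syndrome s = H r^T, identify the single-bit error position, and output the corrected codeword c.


s = (0, 0, 1)^T, error position = 1, corrected codeword c = 1100110

Compute s = H r^T mod 2 one row at a time:
  s_1 = 0 + 1 + 1 + 0 = 2 ≡ 0 (mod 2).
  s_2 = 1 + 0 + 1 + 0 = 2 ≡ 0 (mod 2).
  s_3 = 0 + 0 + 1 + 0 = 1 ≡ 1 (mod 2).
s = (0, 0, 1)^T — this equals column 1 of H (binary 001), so error is at position 1.
Correct: flip bit 1 of r = 0100110 to get c = 1100110.


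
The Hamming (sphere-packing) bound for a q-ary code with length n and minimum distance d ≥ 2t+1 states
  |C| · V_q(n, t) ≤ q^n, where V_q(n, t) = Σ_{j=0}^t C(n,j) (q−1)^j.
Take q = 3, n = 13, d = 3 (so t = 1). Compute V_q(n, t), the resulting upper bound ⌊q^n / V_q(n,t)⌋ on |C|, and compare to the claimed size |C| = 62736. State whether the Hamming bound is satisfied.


V_q(n, t) = 27, q^n = 1594323, Hamming bound = 59049, |C| = 62736 > bound (violated).

Step 1: Compute V_q(n, t) = Σ_{j=0}^1 C(n, j) (q−1)^j.
  j = 0: C(13,0)·(2)^0 = 1·1 = 1.
  j = 1: C(13,1)·(2)^1 = 13·2 = 26.
  V_q(n, t) = 1 + 26 = 27.
Step 2: q^n = 3^13 = 1594323.
Step 3: Hamming bound ⌊q^n / V_q(n,t)⌋ = ⌊1594323/27⌋ = 59049.
Step 4: Compare |C| = 62736 to 59049: violated.
The claimed |C| lies above the Hamming bound, so no 3-ary code of length 13 with d ≥ 3 can have 62736 codewords.


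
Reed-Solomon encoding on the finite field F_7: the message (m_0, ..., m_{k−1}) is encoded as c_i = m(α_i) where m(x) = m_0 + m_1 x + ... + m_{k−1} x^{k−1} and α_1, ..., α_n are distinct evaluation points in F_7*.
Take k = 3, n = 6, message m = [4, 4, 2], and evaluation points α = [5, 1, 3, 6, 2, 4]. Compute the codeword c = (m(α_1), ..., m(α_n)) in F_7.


c = [4, 3, 6, 2, 6, 3]

Message polynomial: m(x) = 4 + 4·x + 2·x^2 (mod 7).
For each evaluation point α_i, compute m(α_i) mod 7:
  α_1 = 5: Horner steps 2 → 0 → 4, so m(5) = 4.
  α_2 = 1: Horner steps 2 → 6 → 3, so m(1) = 3.
  α_3 = 3: Horner steps 2 → 3 → 6, so m(3) = 6.
  α_4 = 6: Horner steps 2 → 2 → 2, so m(6) = 2.
  α_5 = 2: Horner steps 2 → 1 → 6, so m(2) = 6.
  α_6 = 4: Horner steps 2 → 5 → 3, so m(4) = 3.
Codeword c = [4, 3, 6, 2, 6, 3] ∈ F_7^6.


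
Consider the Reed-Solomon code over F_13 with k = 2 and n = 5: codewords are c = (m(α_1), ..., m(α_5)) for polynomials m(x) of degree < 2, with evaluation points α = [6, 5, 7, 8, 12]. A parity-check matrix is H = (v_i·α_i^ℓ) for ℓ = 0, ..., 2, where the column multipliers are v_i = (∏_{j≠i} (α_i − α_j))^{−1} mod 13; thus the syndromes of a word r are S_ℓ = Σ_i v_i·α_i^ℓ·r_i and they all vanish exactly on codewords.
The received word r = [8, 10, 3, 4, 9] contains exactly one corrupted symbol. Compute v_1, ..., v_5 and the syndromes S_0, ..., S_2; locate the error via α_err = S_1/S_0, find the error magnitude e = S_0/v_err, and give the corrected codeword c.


S = (1, 7, 10), error at position 3, error magnitude e = 10, c = [8, 10, 6, 4, 9].

Step 1: column multipliers v_i = (∏_{j≠i}(α_i − α_j))^{−1} mod 13.
  i = 1 (α = 6): (6−5)(6−7)(6−8)(6−12) = 1·(−1)·(−2)·(−6) = −12 ≡ 1, so v_1 = 1^{−1} = 1 (mod 13).
  i = 2 (α = 5): (5−6)(5−7)(5−8)(5−12) = (−1)·(−2)·(−3)·(−7) = 42 ≡ 3, so v_2 = 3^{−1} = 9 (mod 13).
  i = 3 (α = 7): (7−6)(7−5)(7−8)(7−12) = 1·2·(−1)·(−5) = 10 ≡ 10, so v_3 = 10^{−1} = 4 (mod 13).
  i = 4 (α = 8): (8−6)(8−5)(8−7)(8−12) = 2·3·1·(−4) = −24 ≡ 2, so v_4 = 2^{−1} = 7 (mod 13).
  i = 5 (α = 12): (12−6)(12−5)(12−7)(12−8) = 6·7·5·4 = 840 ≡ 8, so v_5 = 8^{−1} = 5 (mod 13).
  v = [1, 9, 4, 7, 5].
Step 2: syndromes of r = [8, 10, 3, 4, 9] (all sums mod 13).
  S_0 = Σ v_i r_i = 1·8 + 9·10 + 4·3 + 7·4 + 5·9 = 183 ≡ 1.
  S_1 = Σ v_i α_i r_i = 1·6·8 + 9·5·10 + 4·7·3 + 7·8·4 + 5·12·9 = 1346 ≡ 7.
  α_i^2 mod 13 = [10, 12, 10, 12, 1].
  S_2 = Σ v_i α_i^2 r_i = 1·10·8 + 9·12·10 + 4·10·3 + 7·12·4 + 5·1·9 = 1661 ≡ 10.
  S = (1, 7, 10) ≠ 0, so r is not a codeword (an error is present).
Step 3: locate the error. For a single error e at position i, S_ℓ = v_i·e·α_i^ℓ, so α_err = S_1/S_0.
  S_0^{−1} = 1^{−1} = 1 (mod 13), so α_err = 7·1 = 7 ≡ 7 = α_3. Error position i = 3.
  Consistency check: S_2/S_1 = 10·2 = 20 ≡ 7 = α_err ✓ (single-error assumption holds).
Step 4: error magnitude e = S_0/v_3 = S_0·∏_{j≠3}(α_3 − α_j) = 1·10 = 10 ≡ 10 (mod 13).
Step 5: correct position 3: c_3 = r_3 − e = 3 − 10 ≡ 6 (mod 13). Hence c = [8, 10, 6, 4, 9].
  Check: interpolating c through the α_i gives m(x) = 7 + 11·x (degree < 2) with m(α_i) = c_i for every i, so c is indeed a codeword.


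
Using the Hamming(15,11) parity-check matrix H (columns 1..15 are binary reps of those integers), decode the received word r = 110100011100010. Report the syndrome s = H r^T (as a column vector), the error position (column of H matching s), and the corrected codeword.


s = (0, 0, 1, 0)^T, error position = 2, corrected codeword c = 100100011100010

Compute s = H r^T mod 2 one row at a time:
  s_1 = 1 + 1 + 1 + 0 + 0 + 0 + 1 + 0 = 4 ≡ 0 (mod 2).
  s_2 = 1 + 0 + 0 + 0 + 0 + 0 + 1 + 0 = 2 ≡ 0 (mod 2).
  s_3 = 1 + 0 + 0 + 0 + 1 + 0 + 1 + 0 = 3 ≡ 1 (mod 2).
  s_4 = 1 + 0 + 0 + 0 + 1 + 0 + 0 + 0 = 2 ≡ 0 (mod 2).
s = (0, 0, 1, 0)^T — this equals column 2 of H (binary 0010), so error is at position 2.
Correct: flip bit 2 of r = 110100011100010 to get c = 100100011100010.


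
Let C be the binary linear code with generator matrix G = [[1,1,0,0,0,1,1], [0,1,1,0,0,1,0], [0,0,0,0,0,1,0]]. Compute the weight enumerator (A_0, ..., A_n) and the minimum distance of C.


Weight distribution: A_0 = 1, A_1 = 1, A_2 = 1, A_3 = 3, A_4 = 2. Minimum distance d = 1.

Enumerate all 2^3 = 8 messages m ∈ F_2^3.
For each, compute codeword c = mG in F_2^7, then tally its weight.
  m = 000 → c = 0000000, weight = 0.
  m = 100 → c = 1100011, weight = 4.
  m = 010 → c = 0110010, weight = 3.
  m = 110 → c = 1010001, weight = 3.
  m = 001 → c = 0000010, weight = 1.
  m = 101 → c = 1100001, weight = 3.
  m = 011 → c = 0110000, weight = 2.
  m = 111 → c = 1010011, weight = 4.
Tally weights:
  weight 0: 1 codewords.
  weight 1: 1 codewords.
  weight 2: 1 codewords.
  weight 3: 3 codewords.
  weight 4: 2 codewords.
Minimum distance d = smallest w > 0 with A_w > 0 = 1.
Sanity: Σ A_w = 8 = 2^3 = 8 ✓.


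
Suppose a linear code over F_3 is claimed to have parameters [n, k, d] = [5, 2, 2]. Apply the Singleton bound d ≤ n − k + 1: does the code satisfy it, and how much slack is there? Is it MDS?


Singleton RHS = n − k + 1 = 4, slack = 2, bound satisfied, not MDS.

Singleton bound: d ≤ n − k + 1.
Here n = 5, k = 2, so n − k + 1 = 4.
Given d = 2, check d ≤ 4: YES.
Slack = (n − k + 1) − d = 2.
The code is NOT MDS (slack = 2 > 0).
Description: the claimed parameters are [5, 2, 2]_3; such a code would be non-MDS.


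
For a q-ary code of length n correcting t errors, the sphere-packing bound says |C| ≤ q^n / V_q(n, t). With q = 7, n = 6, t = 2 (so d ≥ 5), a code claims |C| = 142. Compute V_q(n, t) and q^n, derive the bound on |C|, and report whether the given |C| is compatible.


V_q(n, t) = 577, q^n = 117649, Hamming bound = 203, |C| = 142 ≤ bound (satisfied).

Step 1: Compute V_q(n, t) = Σ_{j=0}^2 C(n, j) (q−1)^j.
  j = 0: C(6,0)·(6)^0 = 1·1 = 1.
  j = 1: C(6,1)·(6)^1 = 6·6 = 36.
  j = 2: C(6,2)·(6)^2 = 15·36 = 540.
  V_q(n, t) = 1 + 36 + 540 = 577.
Step 2: q^n = 7^6 = 117649.
Step 3: Hamming bound ⌊q^n / V_q(n,t)⌋ = ⌊117649/577⌋ = 203.
Step 4: Compare |C| = 142 to 203: satisfied.
The claimed |C| lies below the Hamming bound.


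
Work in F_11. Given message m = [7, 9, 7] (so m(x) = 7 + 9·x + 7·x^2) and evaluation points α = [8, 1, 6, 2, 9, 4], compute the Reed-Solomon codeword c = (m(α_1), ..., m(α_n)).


c = [10, 1, 5, 9, 6, 1]

Message polynomial: m(x) = 7 + 9·x + 7·x^2 (mod 11).
For each evaluation point α_i, compute m(α_i) mod 11:
  α_1 = 8: Horner steps 7 → 10 → 10, so m(8) = 10.
  α_2 = 1: Horner steps 7 → 5 → 1, so m(1) = 1.
  α_3 = 6: Horner steps 7 → 7 → 5, so m(6) = 5.
  α_4 = 2: Horner steps 7 → 1 → 9, so m(2) = 9.
  α_5 = 9: Horner steps 7 → 6 → 6, so m(9) = 6.
  α_6 = 4: Horner steps 7 → 4 → 1, so m(4) = 1.
Codeword c = [10, 1, 5, 9, 6, 1] ∈ F_11^6.


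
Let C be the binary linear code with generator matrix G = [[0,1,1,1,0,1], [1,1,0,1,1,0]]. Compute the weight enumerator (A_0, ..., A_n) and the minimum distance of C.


Weight distribution: A_0 = 1, A_4 = 3. Minimum distance d = 4.

Enumerate all 2^2 = 4 messages m ∈ F_2^2.
For each, compute codeword c = mG in F_2^6, then tally its weight.
  m = 00 → c = 000000, weight = 0.
  m = 10 → c = 011101, weight = 4.
  m = 01 → c = 110110, weight = 4.
  m = 11 → c = 101011, weight = 4.
Tally weights:
  weight 0: 1 codewords.
  weight 4: 3 codewords.
Minimum distance d = smallest w > 0 with A_w > 0 = 4.
Sanity: Σ A_w = 4 = 2^2 = 4 ✓.


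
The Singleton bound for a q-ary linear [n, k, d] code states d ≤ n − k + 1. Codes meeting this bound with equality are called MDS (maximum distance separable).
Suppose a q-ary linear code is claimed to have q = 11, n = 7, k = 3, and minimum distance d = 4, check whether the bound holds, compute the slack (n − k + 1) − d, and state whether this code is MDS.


Singleton RHS = n − k + 1 = 5, slack = 1, bound satisfied, not MDS.

Singleton bound: d ≤ n − k + 1.
Here n = 7, k = 3, so n − k + 1 = 5.
Given d = 4, check d ≤ 5: YES.
Slack = (n − k + 1) − d = 1.
The code is NOT MDS (slack = 1 > 0).
Description: the claimed parameters are [7, 3, 4]_11; such a code would be non-MDS.


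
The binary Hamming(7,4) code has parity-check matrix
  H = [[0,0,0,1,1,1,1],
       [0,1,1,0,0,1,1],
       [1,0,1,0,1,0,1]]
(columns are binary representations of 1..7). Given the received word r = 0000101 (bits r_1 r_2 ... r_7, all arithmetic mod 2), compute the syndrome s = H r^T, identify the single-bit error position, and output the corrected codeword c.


s = (0, 1, 0)^T, error position = 2, corrected codeword c = 0100101

Compute s = H r^T mod 2 one row at a time:
  s_1 = 0 + 1 + 0 + 1 = 2 ≡ 0 (mod 2).
  s_2 = 0 + 0 + 0 + 1 = 1 ≡ 1 (mod 2).
  s_3 = 0 + 0 + 1 + 1 = 2 ≡ 0 (mod 2).
s = (0, 1, 0)^T — this equals column 2 of H (binary 010), so error is at position 2.
Correct: flip bit 2 of r = 0000101 to get c = 0100101.


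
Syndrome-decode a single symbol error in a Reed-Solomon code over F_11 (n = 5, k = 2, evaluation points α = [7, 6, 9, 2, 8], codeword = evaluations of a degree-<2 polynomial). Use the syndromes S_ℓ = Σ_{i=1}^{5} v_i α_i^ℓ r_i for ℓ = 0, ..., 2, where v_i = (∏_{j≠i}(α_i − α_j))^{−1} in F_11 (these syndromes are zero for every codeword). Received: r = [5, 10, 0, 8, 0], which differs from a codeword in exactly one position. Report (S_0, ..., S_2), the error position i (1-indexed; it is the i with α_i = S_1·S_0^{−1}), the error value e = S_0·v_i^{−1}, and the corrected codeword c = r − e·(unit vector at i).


S = (3, 5, 1), error at position 3, error magnitude e = 5, c = [5, 10, 6, 8, 0].

Step 1: column multipliers v_i = (∏_{j≠i}(α_i − α_j))^{−1} mod 11.
  i = 1 (α = 7): (7−6)(7−9)(7−2)(7−8) = 1·(−2)·5·(−1) = 10 ≡ 10, so v_1 = 10^{−1} = 10 (mod 11).
  i = 2 (α = 6): (6−7)(6−9)(6−2)(6−8) = (−1)·(−3)·4·(−2) = −24 ≡ 9, so v_2 = 9^{−1} = 5 (mod 11).
  i = 3 (α = 9): (9−7)(9−6)(9−2)(9−8) = 2·3·7·1 = 42 ≡ 9, so v_3 = 9^{−1} = 5 (mod 11).
  i = 4 (α = 2): (2−7)(2−6)(2−9)(2−8) = (−5)·(−4)·(−7)·(−6) = 840 ≡ 4, so v_4 = 4^{−1} = 3 (mod 11).
  i = 5 (α = 8): (8−7)(8−6)(8−9)(8−2) = 1·2·(−1)·6 = −12 ≡ 10, so v_5 = 10^{−1} = 10 (mod 11).
  v = [10, 5, 5, 3, 10].
Step 2: syndromes of r = [5, 10, 0, 8, 0] (all sums mod 11).
  S_0 = Σ v_i r_i = 10·5 + 5·10 + 5·0 + 3·8 + 10·0 = 124 ≡ 3.
  S_1 = Σ v_i α_i r_i = 10·7·5 + 5·6·10 + 5·9·0 + 3·2·8 + 10·8·0 = 698 ≡ 5.
  α_i^2 mod 11 = [5, 3, 4, 4, 9].
  S_2 = Σ v_i α_i^2 r_i = 10·5·5 + 5·3·10 + 5·4·0 + 3·4·8 + 10·9·0 = 496 ≡ 1.
  S = (3, 5, 1) ≠ 0, so r is not a codeword (an error is present).
Step 3: locate the error. For a single error e at position i, S_ℓ = v_i·e·α_i^ℓ, so α_err = S_1/S_0.
  S_0^{−1} = 3^{−1} = 4 (mod 11), so α_err = 5·4 = 20 ≡ 9 = α_3. Error position i = 3.
  Consistency check: S_2/S_1 = 1·9 = 9 ≡ 9 = α_err ✓ (single-error assumption holds).
Step 4: error magnitude e = S_0/v_3 = S_0·∏_{j≠3}(α_3 − α_j) = 3·9 = 27 ≡ 5 (mod 11).
Step 5: correct position 3: c_3 = r_3 − e = 0 − 5 ≡ 6 (mod 11). Hence c = [5, 10, 6, 8, 0].
  Check: interpolating c through the α_i gives m(x) = 7 + 6·x (degree < 2) with m(α_i) = c_i for every i, so c is indeed a codeword.


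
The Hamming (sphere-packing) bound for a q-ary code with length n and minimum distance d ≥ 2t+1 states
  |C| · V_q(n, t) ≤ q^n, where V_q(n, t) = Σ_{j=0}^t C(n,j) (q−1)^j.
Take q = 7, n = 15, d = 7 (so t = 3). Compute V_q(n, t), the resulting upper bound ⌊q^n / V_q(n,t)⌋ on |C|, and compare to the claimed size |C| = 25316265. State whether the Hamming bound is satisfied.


V_q(n, t) = 102151, q^n = 4747561509943, Hamming bound = 46475918, |C| = 25316265 ≤ bound (satisfied).

Step 1: Compute V_q(n, t) = Σ_{j=0}^3 C(n, j) (q−1)^j.
  j = 0: C(15,0)·(6)^0 = 1·1 = 1.
  j = 1: C(15,1)·(6)^1 = 15·6 = 90.
  j = 2: C(15,2)·(6)^2 = 105·36 = 3780.
  j = 3: C(15,3)·(6)^3 = 455·216 = 98280.
  V_q(n, t) = 1 + 90 + 3780 + 98280 = 102151.
Step 2: q^n = 7^15 = 4747561509943.
Step 3: Hamming bound ⌊q^n / V_q(n,t)⌋ = ⌊4747561509943/102151⌋ = 46475918.
Step 4: Compare |C| = 25316265 to 46475918: satisfied.
The claimed |C| lies below the Hamming bound.


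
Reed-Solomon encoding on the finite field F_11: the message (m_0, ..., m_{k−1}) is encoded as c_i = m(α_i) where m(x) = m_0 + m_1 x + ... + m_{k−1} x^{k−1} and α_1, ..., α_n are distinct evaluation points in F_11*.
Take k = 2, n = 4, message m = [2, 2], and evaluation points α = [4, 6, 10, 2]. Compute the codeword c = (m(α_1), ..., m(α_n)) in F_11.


c = [10, 3, 0, 6]

Message polynomial: m(x) = 2 + 2·x (mod 11).
For each evaluation point α_i, compute m(α_i) mod 11:
  α_1 = 4: Horner steps 2 → 10, so m(4) = 10.
  α_2 = 6: Horner steps 2 → 3, so m(6) = 3.
  α_3 = 10: Horner steps 2 → 0, so m(10) = 0.
  α_4 = 2: Horner steps 2 → 6, so m(2) = 6.
Codeword c = [10, 3, 0, 6] ∈ F_11^4.


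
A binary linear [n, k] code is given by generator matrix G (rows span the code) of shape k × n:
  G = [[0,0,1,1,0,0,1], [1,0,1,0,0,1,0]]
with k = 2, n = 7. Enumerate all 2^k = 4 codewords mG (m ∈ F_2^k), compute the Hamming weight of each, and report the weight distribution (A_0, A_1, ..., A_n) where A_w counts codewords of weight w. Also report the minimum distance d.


Weight distribution: A_0 = 1, A_3 = 2, A_4 = 1. Minimum distance d = 3.

Enumerate all 2^2 = 4 messages m ∈ F_2^2.
For each, compute codeword c = mG in F_2^7, then tally its weight.
  m = 00 → c = 0000000, weight = 0.
  m = 10 → c = 0011001, weight = 3.
  m = 01 → c = 1010010, weight = 3.
  m = 11 → c = 1001011, weight = 4.
Tally weights:
  weight 0: 1 codewords.
  weight 3: 2 codewords.
  weight 4: 1 codewords.
Minimum distance d = smallest w > 0 with A_w > 0 = 3.
Sanity: Σ A_w = 4 = 2^2 = 4 ✓.


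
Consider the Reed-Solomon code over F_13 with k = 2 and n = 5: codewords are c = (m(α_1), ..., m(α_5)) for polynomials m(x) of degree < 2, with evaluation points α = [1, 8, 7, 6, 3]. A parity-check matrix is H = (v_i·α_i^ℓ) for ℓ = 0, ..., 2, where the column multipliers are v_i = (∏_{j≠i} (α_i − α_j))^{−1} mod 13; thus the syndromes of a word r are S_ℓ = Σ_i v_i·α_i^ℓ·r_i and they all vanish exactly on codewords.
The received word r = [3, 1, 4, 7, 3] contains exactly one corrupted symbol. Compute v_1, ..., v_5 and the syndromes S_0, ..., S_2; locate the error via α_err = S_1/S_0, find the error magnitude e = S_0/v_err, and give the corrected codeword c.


S = (5, 5, 5), error at position 1, error magnitude e = 7, c = [9, 1, 4, 7, 3].

Step 1: column multipliers v_i = (∏_{j≠i}(α_i − α_j))^{−1} mod 13.
  i = 1 (α = 1): (1−8)(1−7)(1−6)(1−3) = (−7)·(−6)·(−5)·(−2) = 420 ≡ 4, so v_1 = 4^{−1} = 10 (mod 13).
  i = 2 (α = 8): (8−1)(8−7)(8−6)(8−3) = 7·1·2·5 = 70 ≡ 5, so v_2 = 5^{−1} = 8 (mod 13).
  i = 3 (α = 7): (7−1)(7−8)(7−6)(7−3) = 6·(−1)·1·4 = −24 ≡ 2, so v_3 = 2^{−1} = 7 (mod 13).
  i = 4 (α = 6): (6−1)(6−8)(6−7)(6−3) = 5·(−2)·(−1)·3 = 30 ≡ 4, so v_4 = 4^{−1} = 10 (mod 13).
  i = 5 (α = 3): (3−1)(3−8)(3−7)(3−6) = 2·(−5)·(−4)·(−3) = −120 ≡ 10, so v_5 = 10^{−1} = 4 (mod 13).
  v = [10, 8, 7, 10, 4].
Step 2: syndromes of r = [3, 1, 4, 7, 3] (all sums mod 13).
  S_0 = Σ v_i r_i = 10·3 + 8·1 + 7·4 + 10·7 + 4·3 = 148 ≡ 5.
  S_1 = Σ v_i α_i r_i = 10·1·3 + 8·8·1 + 7·7·4 + 10·6·7 + 4·3·3 = 746 ≡ 5.
  α_i^2 mod 13 = [1, 12, 10, 10, 9].
  S_2 = Σ v_i α_i^2 r_i = 10·1·3 + 8·12·1 + 7·10·4 + 10·10·7 + 4·9·3 = 1214 ≡ 5.
  S = (5, 5, 5) ≠ 0, so r is not a codeword (an error is present).
Step 3: locate the error. For a single error e at position i, S_ℓ = v_i·e·α_i^ℓ, so α_err = S_1/S_0.
  S_0^{−1} = 5^{−1} = 8 (mod 13), so α_err = 5·8 = 40 ≡ 1 = α_1. Error position i = 1.
  Consistency check: S_2/S_1 = 5·8 = 40 ≡ 1 = α_err ✓ (single-error assumption holds).
Step 4: error magnitude e = S_0/v_1 = S_0·∏_{j≠1}(α_1 − α_j) = 5·4 = 20 ≡ 7 (mod 13).
Step 5: correct position 1: c_1 = r_1 − e = 3 − 7 ≡ 9 (mod 13). Hence c = [9, 1, 4, 7, 3].
  Check: interpolating c through the α_i gives m(x) = 12 + 10·x (degree < 2) with m(α_i) = c_i for every i, so c is indeed a codeword.


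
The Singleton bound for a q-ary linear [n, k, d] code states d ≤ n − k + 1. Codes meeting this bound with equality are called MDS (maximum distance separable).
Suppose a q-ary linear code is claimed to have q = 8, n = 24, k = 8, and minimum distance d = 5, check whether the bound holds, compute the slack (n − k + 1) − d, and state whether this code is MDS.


Singleton RHS = n − k + 1 = 17, slack = 12, bound satisfied, not MDS.

Singleton bound: d ≤ n − k + 1.
Here n = 24, k = 8, so n − k + 1 = 17.
Given d = 5, check d ≤ 17: YES.
Slack = (n − k + 1) − d = 12.
The code is NOT MDS (slack = 12 > 0).
Description: the claimed parameters are [24, 8, 5]_8; such a code would be non-MDS.


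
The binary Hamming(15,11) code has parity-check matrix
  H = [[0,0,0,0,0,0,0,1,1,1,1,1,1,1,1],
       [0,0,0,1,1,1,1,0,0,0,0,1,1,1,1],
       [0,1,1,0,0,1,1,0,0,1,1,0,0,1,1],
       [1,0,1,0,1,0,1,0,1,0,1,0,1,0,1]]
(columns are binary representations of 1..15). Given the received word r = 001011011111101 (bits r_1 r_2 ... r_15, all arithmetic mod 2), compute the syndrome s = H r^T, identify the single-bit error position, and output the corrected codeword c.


s = (1, 1, 1, 0)^T, error position = 14, corrected codeword c = 001011011111111

Compute s = H r^T mod 2 one row at a time:
  s_1 = 1 + 1 + 1 + 1 + 1 + 1 + 0 + 1 = 7 ≡ 1 (mod 2).
  s_2 = 0 + 1 + 1 + 0 + 1 + 1 + 0 + 1 = 5 ≡ 1 (mod 2).
  s_3 = 0 + 1 + 1 + 0 + 1 + 1 + 0 + 1 = 5 ≡ 1 (mod 2).
  s_4 = 0 + 1 + 1 + 0 + 1 + 1 + 1 + 1 = 6 ≡ 0 (mod 2).
s = (1, 1, 1, 0)^T — this equals column 14 of H (binary 1110), so error is at position 14.
Correct: flip bit 14 of r = 001011011111101 to get c = 001011011111111.


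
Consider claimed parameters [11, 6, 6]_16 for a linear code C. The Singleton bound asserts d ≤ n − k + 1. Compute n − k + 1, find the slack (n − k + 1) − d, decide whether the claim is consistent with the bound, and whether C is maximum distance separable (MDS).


Singleton RHS = n − k + 1 = 6, slack = 0, bound satisfied, MDS.

Singleton bound: d ≤ n − k + 1.
Here n = 11, k = 6, so n − k + 1 = 6.
Given d = 6, check d ≤ 6: YES.
Slack = (n − k + 1) − d = 0.
The code is MDS (slack = 0).
Description: the claimed parameters are [11, 6, 6]_16; such a code would be MDS (meets Singleton bound).


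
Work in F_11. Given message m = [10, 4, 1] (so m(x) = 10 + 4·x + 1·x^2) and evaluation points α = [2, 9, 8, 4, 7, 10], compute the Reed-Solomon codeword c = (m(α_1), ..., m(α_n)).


c = [0, 6, 7, 9, 10, 7]

Message polynomial: m(x) = 10 + 4·x + 1·x^2 (mod 11).
For each evaluation point α_i, compute m(α_i) mod 11:
  α_1 = 2: Horner steps 1 → 6 → 0, so m(2) = 0.
  α_2 = 9: Horner steps 1 → 2 → 6, so m(9) = 6.
  α_3 = 8: Horner steps 1 → 1 → 7, so m(8) = 7.
  α_4 = 4: Horner steps 1 → 8 → 9, so m(4) = 9.
  α_5 = 7: Horner steps 1 → 0 → 10, so m(7) = 10.
  α_6 = 10: Horner steps 1 → 3 → 7, so m(10) = 7.
Codeword c = [0, 6, 7, 9, 10, 7] ∈ F_11^6.


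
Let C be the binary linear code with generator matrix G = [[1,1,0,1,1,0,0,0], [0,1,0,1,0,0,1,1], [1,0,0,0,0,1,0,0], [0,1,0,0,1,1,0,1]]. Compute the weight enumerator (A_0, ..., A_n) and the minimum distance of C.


Weight distribution: A_0 = 1, A_2 = 3, A_4 = 11, A_6 = 1. Minimum distance d = 2.

Enumerate all 2^4 = 16 messages m ∈ F_2^4.
For each, compute codeword c = mG in F_2^8, then tally its weight.
  m = 0000 → c = 00000000, weight = 0.
  m = 1000 → c = 11011000, weight = 4.
  m = 0100 → c = 01010011, weight = 4.
  m = 1100 → c = 10001011, weight = 4.
  m = 0010 → c = 10000100, weight = 2.
  m = 1010 → c = 01011100, weight = 4.
  m = 0110 → c = 11010111, weight = 6.
  m = 1110 → c = 00001111, weight = 4.
  m = 0001 → c = 01001101, weight = 4.
  m = 1001 → c = 10010101, weight = 4.
  m = 0101 → c = 00011110, weight = 4.
  m = 1101 → c = 11000110, weight = 4.
  m = 0011 → c = 11001001, weight = 4.
  m = 1011 → c = 00010001, weight = 2.
  m = 0111 → c = 10011010, weight = 4.
  m = 1111 → c = 01000010, weight = 2.
Tally weights:
  weight 0: 1 codewords.
  weight 2: 3 codewords.
  weight 4: 11 codewords.
  weight 6: 1 codewords.
Minimum distance d = smallest w > 0 with A_w > 0 = 2.
Sanity: Σ A_w = 16 = 2^4 = 16 ✓.


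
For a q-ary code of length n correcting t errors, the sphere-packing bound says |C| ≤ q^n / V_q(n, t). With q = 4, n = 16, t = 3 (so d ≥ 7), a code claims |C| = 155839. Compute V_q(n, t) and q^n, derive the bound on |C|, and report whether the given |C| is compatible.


V_q(n, t) = 16249, q^n = 4294967296, Hamming bound = 264321, |C| = 155839 ≤ bound (satisfied).

Step 1: Compute V_q(n, t) = Σ_{j=0}^3 C(n, j) (q−1)^j.
  j = 0: C(16,0)·(3)^0 = 1·1 = 1.
  j = 1: C(16,1)·(3)^1 = 16·3 = 48.
  j = 2: C(16,2)·(3)^2 = 120·9 = 1080.
  j = 3: C(16,3)·(3)^3 = 560·27 = 15120.
  V_q(n, t) = 1 + 48 + 1080 + 15120 = 16249.
Step 2: q^n = 4^16 = 4294967296.
Step 3: Hamming bound ⌊q^n / V_q(n,t)⌋ = ⌊4294967296/16249⌋ = 264321.
Step 4: Compare |C| = 155839 to 264321: satisfied.
The claimed |C| lies below the Hamming bound.


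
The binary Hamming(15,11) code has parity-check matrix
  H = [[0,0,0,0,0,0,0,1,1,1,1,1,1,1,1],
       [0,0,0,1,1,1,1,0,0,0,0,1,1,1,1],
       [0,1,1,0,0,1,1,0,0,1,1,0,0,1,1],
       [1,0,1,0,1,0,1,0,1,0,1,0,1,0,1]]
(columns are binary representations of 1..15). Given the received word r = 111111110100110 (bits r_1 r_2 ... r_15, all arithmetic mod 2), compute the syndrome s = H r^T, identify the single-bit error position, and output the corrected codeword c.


s = (0, 0, 0, 1)^T, error position = 1, corrected codeword c = 011111110100110

Compute s = H r^T mod 2 one row at a time:
  s_1 = 1 + 0 + 1 + 0 + 0 + 1 + 1 + 0 = 4 ≡ 0 (mod 2).
  s_2 = 1 + 1 + 1 + 1 + 0 + 1 + 1 + 0 = 6 ≡ 0 (mod 2).
  s_3 = 1 + 1 + 1 + 1 + 1 + 0 + 1 + 0 = 6 ≡ 0 (mod 2).
  s_4 = 1 + 1 + 1 + 1 + 0 + 0 + 1 + 0 = 5 ≡ 1 (mod 2).
s = (0, 0, 0, 1)^T — this equals column 1 of H (binary 0001), so error is at position 1.
Correct: flip bit 1 of r = 111111110100110 to get c = 011111110100110.


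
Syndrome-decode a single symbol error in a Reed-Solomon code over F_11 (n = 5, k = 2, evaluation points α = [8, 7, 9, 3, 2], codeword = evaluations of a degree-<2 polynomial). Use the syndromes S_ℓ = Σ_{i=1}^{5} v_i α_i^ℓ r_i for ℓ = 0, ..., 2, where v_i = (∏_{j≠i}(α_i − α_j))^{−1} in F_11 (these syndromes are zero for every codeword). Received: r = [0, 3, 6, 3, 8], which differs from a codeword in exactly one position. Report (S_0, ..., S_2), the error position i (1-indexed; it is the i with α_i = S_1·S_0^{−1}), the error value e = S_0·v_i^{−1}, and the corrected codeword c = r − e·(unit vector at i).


S = (6, 9, 8), error at position 2, error magnitude e = 9, c = [0, 5, 6, 3, 8].

Step 1: column multipliers v_i = (∏_{j≠i}(α_i − α_j))^{−1} mod 11.
  i = 1 (α = 8): (8−7)(8−9)(8−3)(8−2) = 1·(−1)·5·6 = −30 ≡ 3, so v_1 = 3^{−1} = 4 (mod 11).
  i = 2 (α = 7): (7−8)(7−9)(7−3)(7−2) = (−1)·(−2)·4·5 = 40 ≡ 7, so v_2 = 7^{−1} = 8 (mod 11).
  i = 3 (α = 9): (9−8)(9−7)(9−3)(9−2) = 1·2·6·7 = 84 ≡ 7, so v_3 = 7^{−1} = 8 (mod 11).
  i = 4 (α = 3): (3−8)(3−7)(3−9)(3−2) = (−5)·(−4)·(−6)·1 = −120 ≡ 1, so v_4 = 1^{−1} = 1 (mod 11).
  i = 5 (α = 2): (2−8)(2−7)(2−9)(2−3) = (−6)·(−5)·(−7)·(−1) = 210 ≡ 1, so v_5 = 1^{−1} = 1 (mod 11).
  v = [4, 8, 8, 1, 1].
Step 2: syndromes of r = [0, 3, 6, 3, 8] (all sums mod 11).
  S_0 = Σ v_i r_i = 4·0 + 8·3 + 8·6 + 1·3 + 1·8 = 83 ≡ 6.
  S_1 = Σ v_i α_i r_i = 4·8·0 + 8·7·3 + 8·9·6 + 1·3·3 + 1·2·8 = 625 ≡ 9.
  α_i^2 mod 11 = [9, 5, 4, 9, 4].
  S_2 = Σ v_i α_i^2 r_i = 4·9·0 + 8·5·3 + 8·4·6 + 1·9·3 + 1·4·8 = 371 ≡ 8.
  S = (6, 9, 8) ≠ 0, so r is not a codeword (an error is present).
Step 3: locate the error. For a single error e at position i, S_ℓ = v_i·e·α_i^ℓ, so α_err = S_1/S_0.
  S_0^{−1} = 6^{−1} = 2 (mod 11), so α_err = 9·2 = 18 ≡ 7 = α_2. Error position i = 2.
  Consistency check: S_2/S_1 = 8·5 = 40 ≡ 7 = α_err ✓ (single-error assumption holds).
Step 4: error magnitude e = S_0/v_2 = S_0·∏_{j≠2}(α_2 − α_j) = 6·7 = 42 ≡ 9 (mod 11).
Step 5: correct position 2: c_2 = r_2 − e = 3 − 9 ≡ 5 (mod 11). Hence c = [0, 5, 6, 3, 8].
  Check: interpolating c through the α_i gives m(x) = 7 + 6·x (degree < 2) with m(α_i) = c_i for every i, so c is indeed a codeword.


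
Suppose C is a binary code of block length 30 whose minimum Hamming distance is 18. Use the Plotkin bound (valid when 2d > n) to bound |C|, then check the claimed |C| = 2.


Plotkin bound M ≤ 6; given |C| = 2 ≤ bound (satisfied).

Check applicability: 2d = 36, n = 30.
2d − n = 6 > 0, so Plotkin applies.
Compute d/(2d−n) = 18/6 ≈ 3.0000.
⌊d/(2d−n)⌋ = 3.
Plotkin bound: M ≤ 2·3 = 6.
Given |C| = 2, check: satisfied.
This |C| is below the Plotkin bound.


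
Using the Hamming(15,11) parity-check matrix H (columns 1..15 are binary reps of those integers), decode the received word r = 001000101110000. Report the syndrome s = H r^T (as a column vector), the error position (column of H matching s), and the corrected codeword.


s = (1, 1, 0, 0)^T, error position = 12, corrected codeword c = 001000101111000

Compute s = H r^T mod 2 one row at a time:
  s_1 = 0 + 1 + 1 + 1 + 0 + 0 + 0 + 0 = 3 ≡ 1 (mod 2).
  s_2 = 0 + 0 + 0 + 1 + 0 + 0 + 0 + 0 = 1 ≡ 1 (mod 2).
  s_3 = 0 + 1 + 0 + 1 + 1 + 1 + 0 + 0 = 4 ≡ 0 (mod 2).
  s_4 = 0 + 1 + 0 + 1 + 1 + 1 + 0 + 0 = 4 ≡ 0 (mod 2).
s = (1, 1, 0, 0)^T — this equals column 12 of H (binary 1100), so error is at position 12.
Correct: flip bit 12 of r = 001000101110000 to get c = 001000101111000.


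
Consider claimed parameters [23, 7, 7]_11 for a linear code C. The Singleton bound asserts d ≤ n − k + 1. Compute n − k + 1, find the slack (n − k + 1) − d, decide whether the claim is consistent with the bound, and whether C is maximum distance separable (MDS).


Singleton RHS = n − k + 1 = 17, slack = 10, bound satisfied, not MDS.

Singleton bound: d ≤ n − k + 1.
Here n = 23, k = 7, so n − k + 1 = 17.
Given d = 7, check d ≤ 17: YES.
Slack = (n − k + 1) − d = 10.
The code is NOT MDS (slack = 10 > 0).
Description: the claimed parameters are [23, 7, 7]_11; such a code would be non-MDS.


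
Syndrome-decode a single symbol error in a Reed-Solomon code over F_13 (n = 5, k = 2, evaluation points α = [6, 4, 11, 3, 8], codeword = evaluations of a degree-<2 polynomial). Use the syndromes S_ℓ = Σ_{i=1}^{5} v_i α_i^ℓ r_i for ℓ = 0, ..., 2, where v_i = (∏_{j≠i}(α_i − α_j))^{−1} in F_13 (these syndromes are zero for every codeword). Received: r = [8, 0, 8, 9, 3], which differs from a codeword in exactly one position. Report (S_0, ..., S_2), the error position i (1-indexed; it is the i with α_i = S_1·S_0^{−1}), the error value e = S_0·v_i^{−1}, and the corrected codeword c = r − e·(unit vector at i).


S = (4, 5, 3), error at position 3, error magnitude e = 6, c = [8, 0, 2, 9, 3].

Step 1: column multipliers v_i = (∏_{j≠i}(α_i − α_j))^{−1} mod 13.
  i = 1 (α = 6): (6−4)(6−11)(6−3)(6−8) = 2·(−5)·3·(−2) = 60 ≡ 8, so v_1 = 8^{−1} = 5 (mod 13).
  i = 2 (α = 4): (4−6)(4−11)(4−3)(4−8) = (−2)·(−7)·1·(−4) = −56 ≡ 9, so v_2 = 9^{−1} = 3 (mod 13).
  i = 3 (α = 11): (11−6)(11−4)(11−3)(11−8) = 5·7·8·3 = 840 ≡ 8, so v_3 = 8^{−1} = 5 (mod 13).
  i = 4 (α = 3): (3−6)(3−4)(3−11)(3−8) = (−3)·(−1)·(−8)·(−5) = 120 ≡ 3, so v_4 = 3^{−1} = 9 (mod 13).
  i = 5 (α = 8): (8−6)(8−4)(8−11)(8−3) = 2·4·(−3)·5 = −120 ≡ 10, so v_5 = 10^{−1} = 4 (mod 13).
  v = [5, 3, 5, 9, 4].
Step 2: syndromes of r = [8, 0, 8, 9, 3] (all sums mod 13).
  S_0 = Σ v_i r_i = 5·8 + 3·0 + 5·8 + 9·9 + 4·3 = 173 ≡ 4.
  S_1 = Σ v_i α_i r_i = 5·6·8 + 3·4·0 + 5·11·8 + 9·3·9 + 4·8·3 = 1019 ≡ 5.
  α_i^2 mod 13 = [10, 3, 4, 9, 12].
  S_2 = Σ v_i α_i^2 r_i = 5·10·8 + 3·3·0 + 5·4·8 + 9·9·9 + 4·12·3 = 1433 ≡ 3.
  S = (4, 5, 3) ≠ 0, so r is not a codeword (an error is present).
Step 3: locate the error. For a single error e at position i, S_ℓ = v_i·e·α_i^ℓ, so α_err = S_1/S_0.
  S_0^{−1} = 4^{−1} = 10 (mod 13), so α_err = 5·10 = 50 ≡ 11 = α_3. Error position i = 3.
  Consistency check: S_2/S_1 = 3·8 = 24 ≡ 11 = α_err ✓ (single-error assumption holds).
Step 4: error magnitude e = S_0/v_3 = S_0·∏_{j≠3}(α_3 − α_j) = 4·8 = 32 ≡ 6 (mod 13).
Step 5: correct position 3: c_3 = r_3 − e = 8 − 6 ≡ 2 (mod 13). Hence c = [8, 0, 2, 9, 3].
  Check: interpolating c through the α_i gives m(x) = 10 + 4·x (degree < 2) with m(α_i) = c_i for every i, so c is indeed a codeword.


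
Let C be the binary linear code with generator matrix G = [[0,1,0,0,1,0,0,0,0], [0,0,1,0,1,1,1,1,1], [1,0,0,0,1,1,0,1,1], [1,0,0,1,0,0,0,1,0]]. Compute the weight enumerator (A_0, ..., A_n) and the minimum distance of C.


Weight distribution: A_0 = 1, A_2 = 1, A_3 = 2, A_4 = 3, A_5 = 4, A_6 = 3, A_7 = 2. Minimum distance d = 2.

Enumerate all 2^4 = 16 messages m ∈ F_2^4.
For each, compute codeword c = mG in F_2^9, then tally its weight.
  m = 0000 → c = 000000000, weight = 0.
  m = 1000 → c = 010010000, weight = 2.
  m = 0100 → c = 001011111, weight = 6.
  m = 1100 → c = 011001111, weight = 6.
  m = 0010 → c = 100011011, weight = 5.
  m = 1010 → c = 110001011, weight = 5.
  m = 0110 → c = 101000100, weight = 3.
  m = 1110 → c = 111010100, weight = 5.
  m = 0001 → c = 100100010, weight = 3.
  m = 1001 → c = 110110010, weight = 5.
  m = 0101 → c = 101111101, weight = 7.
  m = 1101 → c = 111101101, weight = 7.
  m = 0011 → c = 000111001, weight = 4.
  m = 1011 → c = 010101001, weight = 4.
  m = 0111 → c = 001100110, weight = 4.
  m = 1111 → c = 011110110, weight = 6.
Tally weights:
  weight 0: 1 codewords.
  weight 2: 1 codewords.
  weight 3: 2 codewords.
  weight 4: 3 codewords.
  weight 5: 4 codewords.
  weight 6: 3 codewords.
  weight 7: 2 codewords.
Minimum distance d = smallest w > 0 with A_w > 0 = 2.
Sanity: Σ A_w = 16 = 2^4 = 16 ✓.


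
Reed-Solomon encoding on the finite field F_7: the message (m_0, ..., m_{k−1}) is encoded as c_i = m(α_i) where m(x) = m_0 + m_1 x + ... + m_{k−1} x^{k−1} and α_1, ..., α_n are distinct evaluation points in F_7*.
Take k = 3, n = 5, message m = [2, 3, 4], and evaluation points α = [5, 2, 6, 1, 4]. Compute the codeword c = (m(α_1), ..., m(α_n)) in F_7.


c = [5, 3, 3, 2, 1]

Message polynomial: m(x) = 2 + 3·x + 4·x^2 (mod 7).
For each evaluation point α_i, compute m(α_i) mod 7:
  α_1 = 5: Horner steps 4 → 2 → 5, so m(5) = 5.
  α_2 = 2: Horner steps 4 → 4 → 3, so m(2) = 3.
  α_3 = 6: Horner steps 4 → 6 → 3, so m(6) = 3.
  α_4 = 1: Horner steps 4 → 0 → 2, so m(1) = 2.
  α_5 = 4: Horner steps 4 → 5 → 1, so m(4) = 1.
Codeword c = [5, 3, 3, 2, 1] ∈ F_7^5.


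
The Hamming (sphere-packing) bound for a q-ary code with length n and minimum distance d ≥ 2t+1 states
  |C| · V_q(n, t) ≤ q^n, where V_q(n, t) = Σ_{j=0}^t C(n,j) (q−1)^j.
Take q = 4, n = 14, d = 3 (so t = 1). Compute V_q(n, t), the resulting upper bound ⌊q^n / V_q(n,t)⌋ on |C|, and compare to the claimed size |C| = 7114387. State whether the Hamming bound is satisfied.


V_q(n, t) = 43, q^n = 268435456, Hamming bound = 6242685, |C| = 7114387 > bound (violated).

Step 1: Compute V_q(n, t) = Σ_{j=0}^1 C(n, j) (q−1)^j.
  j = 0: C(14,0)·(3)^0 = 1·1 = 1.
  j = 1: C(14,1)·(3)^1 = 14·3 = 42.
  V_q(n, t) = 1 + 42 = 43.
Step 2: q^n = 4^14 = 268435456.
Step 3: Hamming bound ⌊q^n / V_q(n,t)⌋ = ⌊268435456/43⌋ = 6242685.
Step 4: Compare |C| = 7114387 to 6242685: violated.
The claimed |C| lies above the Hamming bound, so no 4-ary code of length 14 with d ≥ 3 can have 7114387 codewords.


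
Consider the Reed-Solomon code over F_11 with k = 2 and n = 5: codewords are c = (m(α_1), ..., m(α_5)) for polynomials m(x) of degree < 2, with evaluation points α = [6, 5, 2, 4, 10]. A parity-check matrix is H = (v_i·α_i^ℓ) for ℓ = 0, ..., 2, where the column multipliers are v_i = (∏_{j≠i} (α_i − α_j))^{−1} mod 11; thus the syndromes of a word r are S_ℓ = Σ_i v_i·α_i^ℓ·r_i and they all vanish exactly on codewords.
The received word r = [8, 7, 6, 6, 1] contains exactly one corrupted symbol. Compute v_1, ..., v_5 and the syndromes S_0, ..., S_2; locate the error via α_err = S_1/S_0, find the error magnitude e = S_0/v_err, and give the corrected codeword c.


S = (7, 3, 6), error at position 3, error magnitude e = 2, c = [8, 7, 4, 6, 1].

Step 1: column multipliers v_i = (∏_{j≠i}(α_i − α_j))^{−1} mod 11.
  i = 1 (α = 6): (6−5)(6−2)(6−4)(6−10) = 1·4·2·(−4) = −32 ≡ 1, so v_1 = 1^{−1} = 1 (mod 11).
  i = 2 (α = 5): (5−6)(5−2)(5−4)(5−10) = (−1)·3·1·(−5) = 15 ≡ 4, so v_2 = 4^{−1} = 3 (mod 11).
  i = 3 (α = 2): (2−6)(2−5)(2−4)(2−10) = (−4)·(−3)·(−2)·(−8) = 192 ≡ 5, so v_3 = 5^{−1} = 9 (mod 11).
  i = 4 (α = 4): (4−6)(4−5)(4−2)(4−10) = (−2)·(−1)·2·(−6) = −24 ≡ 9, so v_4 = 9^{−1} = 5 (mod 11).
  i = 5 (α = 10): (10−6)(10−5)(10−2)(10−4) = 4·5·8·6 = 960 ≡ 3, so v_5 = 3^{−1} = 4 (mod 11).
  v = [1, 3, 9, 5, 4].
Step 2: syndromes of r = [8, 7, 6, 6, 1] (all sums mod 11).
  S_0 = Σ v_i r_i = 1·8 + 3·7 + 9·6 + 5·6 + 4·1 = 117 ≡ 7.
  S_1 = Σ v_i α_i r_i = 1·6·8 + 3·5·7 + 9·2·6 + 5·4·6 + 4·10·1 = 421 ≡ 3.
  α_i^2 mod 11 = [3, 3, 4, 5, 1].
  S_2 = Σ v_i α_i^2 r_i = 1·3·8 + 3·3·7 + 9·4·6 + 5·5·6 + 4·1·1 = 457 ≡ 6.
  S = (7, 3, 6) ≠ 0, so r is not a codeword (an error is present).
Step 3: locate the error. For a single error e at position i, S_ℓ = v_i·e·α_i^ℓ, so α_err = S_1/S_0.
  S_0^{−1} = 7^{−1} = 8 (mod 11), so α_err = 3·8 = 24 ≡ 2 = α_3. Error position i = 3.
  Consistency check: S_2/S_1 = 6·4 = 24 ≡ 2 = α_err ✓ (single-error assumption holds).
Step 4: error magnitude e = S_0/v_3 = S_0·∏_{j≠3}(α_3 − α_j) = 7·5 = 35 ≡ 2 (mod 11).
Step 5: correct position 3: c_3 = r_3 − e = 6 − 2 ≡ 4 (mod 11). Hence c = [8, 7, 4, 6, 1].
  Check: interpolating c through the α_i gives m(x) = 2 + 1·x (degree < 2) with m(α_i) = c_i for every i, so c is indeed a codeword.
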